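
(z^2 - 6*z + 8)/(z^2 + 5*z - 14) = (z - 4)/(z + 7)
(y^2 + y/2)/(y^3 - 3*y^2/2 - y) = 1/(y - 2)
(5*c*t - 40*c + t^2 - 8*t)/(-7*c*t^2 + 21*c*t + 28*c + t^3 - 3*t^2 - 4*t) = (-5*c*t + 40*c - t^2 + 8*t)/(7*c*t^2 - 21*c*t - 28*c - t^3 + 3*t^2 + 4*t)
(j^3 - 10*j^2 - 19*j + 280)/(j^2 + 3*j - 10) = (j^2 - 15*j + 56)/(j - 2)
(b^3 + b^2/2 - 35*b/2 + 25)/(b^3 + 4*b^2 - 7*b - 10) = (b - 5/2)/(b + 1)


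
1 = 1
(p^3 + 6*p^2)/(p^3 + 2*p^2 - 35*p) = p*(p + 6)/(p^2 + 2*p - 35)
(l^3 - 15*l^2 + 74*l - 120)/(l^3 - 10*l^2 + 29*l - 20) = (l - 6)/(l - 1)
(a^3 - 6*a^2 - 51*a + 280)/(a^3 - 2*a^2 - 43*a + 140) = (a - 8)/(a - 4)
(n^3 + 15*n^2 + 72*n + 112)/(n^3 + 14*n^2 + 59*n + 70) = (n^2 + 8*n + 16)/(n^2 + 7*n + 10)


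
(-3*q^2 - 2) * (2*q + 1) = -6*q^3 - 3*q^2 - 4*q - 2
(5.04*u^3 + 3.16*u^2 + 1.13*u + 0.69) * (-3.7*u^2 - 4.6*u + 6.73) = -18.648*u^5 - 34.876*u^4 + 15.2022*u^3 + 13.5158*u^2 + 4.4309*u + 4.6437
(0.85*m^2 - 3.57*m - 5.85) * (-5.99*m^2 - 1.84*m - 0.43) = -5.0915*m^4 + 19.8203*m^3 + 41.2448*m^2 + 12.2991*m + 2.5155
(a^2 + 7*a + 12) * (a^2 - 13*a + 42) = a^4 - 6*a^3 - 37*a^2 + 138*a + 504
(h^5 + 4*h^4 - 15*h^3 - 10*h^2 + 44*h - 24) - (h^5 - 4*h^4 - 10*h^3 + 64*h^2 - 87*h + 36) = 8*h^4 - 5*h^3 - 74*h^2 + 131*h - 60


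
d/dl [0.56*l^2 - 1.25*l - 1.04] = 1.12*l - 1.25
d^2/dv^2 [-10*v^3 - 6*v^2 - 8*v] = -60*v - 12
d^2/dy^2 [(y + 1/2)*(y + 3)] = 2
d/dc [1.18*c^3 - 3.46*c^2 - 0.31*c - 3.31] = 3.54*c^2 - 6.92*c - 0.31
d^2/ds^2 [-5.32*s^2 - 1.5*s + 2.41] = -10.6400000000000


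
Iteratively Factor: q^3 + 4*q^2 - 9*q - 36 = (q + 3)*(q^2 + q - 12) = (q + 3)*(q + 4)*(q - 3)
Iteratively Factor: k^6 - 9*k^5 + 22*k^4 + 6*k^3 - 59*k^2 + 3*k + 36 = (k - 1)*(k^5 - 8*k^4 + 14*k^3 + 20*k^2 - 39*k - 36) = (k - 4)*(k - 1)*(k^4 - 4*k^3 - 2*k^2 + 12*k + 9) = (k - 4)*(k - 3)*(k - 1)*(k^3 - k^2 - 5*k - 3) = (k - 4)*(k - 3)^2*(k - 1)*(k^2 + 2*k + 1) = (k - 4)*(k - 3)^2*(k - 1)*(k + 1)*(k + 1)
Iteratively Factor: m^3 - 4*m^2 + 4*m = (m - 2)*(m^2 - 2*m) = m*(m - 2)*(m - 2)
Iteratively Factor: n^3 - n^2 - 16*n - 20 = (n + 2)*(n^2 - 3*n - 10) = (n + 2)^2*(n - 5)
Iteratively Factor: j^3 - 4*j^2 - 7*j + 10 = (j + 2)*(j^2 - 6*j + 5) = (j - 1)*(j + 2)*(j - 5)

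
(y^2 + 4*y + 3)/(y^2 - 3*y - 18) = (y + 1)/(y - 6)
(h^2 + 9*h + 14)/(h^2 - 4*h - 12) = (h + 7)/(h - 6)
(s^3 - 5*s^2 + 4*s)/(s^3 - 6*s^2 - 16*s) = (-s^2 + 5*s - 4)/(-s^2 + 6*s + 16)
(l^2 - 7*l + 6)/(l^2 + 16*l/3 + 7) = 3*(l^2 - 7*l + 6)/(3*l^2 + 16*l + 21)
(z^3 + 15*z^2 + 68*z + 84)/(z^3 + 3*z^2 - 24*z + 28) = (z^2 + 8*z + 12)/(z^2 - 4*z + 4)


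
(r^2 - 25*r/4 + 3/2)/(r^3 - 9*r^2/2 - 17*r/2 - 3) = (4*r - 1)/(2*(2*r^2 + 3*r + 1))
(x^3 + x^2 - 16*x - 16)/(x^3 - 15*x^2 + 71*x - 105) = (x^3 + x^2 - 16*x - 16)/(x^3 - 15*x^2 + 71*x - 105)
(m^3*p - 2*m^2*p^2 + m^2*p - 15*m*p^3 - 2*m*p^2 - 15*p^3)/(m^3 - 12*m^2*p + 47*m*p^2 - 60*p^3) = p*(m^2 + 3*m*p + m + 3*p)/(m^2 - 7*m*p + 12*p^2)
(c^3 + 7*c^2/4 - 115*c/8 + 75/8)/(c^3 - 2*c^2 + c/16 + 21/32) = 4*(2*c^2 + 5*c - 25)/(8*c^2 - 10*c - 7)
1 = 1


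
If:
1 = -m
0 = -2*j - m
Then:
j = 1/2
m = -1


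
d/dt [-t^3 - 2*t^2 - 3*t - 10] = -3*t^2 - 4*t - 3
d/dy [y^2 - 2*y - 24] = 2*y - 2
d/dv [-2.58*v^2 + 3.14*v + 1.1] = 3.14 - 5.16*v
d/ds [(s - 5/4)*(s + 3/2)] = 2*s + 1/4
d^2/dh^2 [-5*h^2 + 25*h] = -10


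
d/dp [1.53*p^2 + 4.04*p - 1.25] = 3.06*p + 4.04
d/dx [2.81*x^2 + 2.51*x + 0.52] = 5.62*x + 2.51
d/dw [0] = 0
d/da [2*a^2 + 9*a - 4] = 4*a + 9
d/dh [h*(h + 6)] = 2*h + 6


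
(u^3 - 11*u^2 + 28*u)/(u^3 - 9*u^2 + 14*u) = (u - 4)/(u - 2)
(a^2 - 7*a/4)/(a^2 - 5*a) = (a - 7/4)/(a - 5)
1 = 1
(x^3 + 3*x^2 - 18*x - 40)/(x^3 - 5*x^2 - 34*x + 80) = (x^2 - 2*x - 8)/(x^2 - 10*x + 16)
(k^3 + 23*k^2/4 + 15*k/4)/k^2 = k + 23/4 + 15/(4*k)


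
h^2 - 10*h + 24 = (h - 6)*(h - 4)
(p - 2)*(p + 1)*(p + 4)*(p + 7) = p^4 + 10*p^3 + 15*p^2 - 50*p - 56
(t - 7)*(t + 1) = t^2 - 6*t - 7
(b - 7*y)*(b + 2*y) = b^2 - 5*b*y - 14*y^2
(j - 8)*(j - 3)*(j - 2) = j^3 - 13*j^2 + 46*j - 48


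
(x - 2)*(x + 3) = x^2 + x - 6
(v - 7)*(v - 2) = v^2 - 9*v + 14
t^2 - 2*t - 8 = (t - 4)*(t + 2)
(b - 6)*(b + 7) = b^2 + b - 42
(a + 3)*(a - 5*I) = a^2 + 3*a - 5*I*a - 15*I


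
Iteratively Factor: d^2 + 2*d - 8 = (d - 2)*(d + 4)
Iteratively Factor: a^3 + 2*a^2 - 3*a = (a - 1)*(a^2 + 3*a) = a*(a - 1)*(a + 3)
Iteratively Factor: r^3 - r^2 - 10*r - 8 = (r + 2)*(r^2 - 3*r - 4) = (r - 4)*(r + 2)*(r + 1)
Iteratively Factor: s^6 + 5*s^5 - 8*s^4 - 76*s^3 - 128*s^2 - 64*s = (s + 2)*(s^5 + 3*s^4 - 14*s^3 - 48*s^2 - 32*s) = (s + 1)*(s + 2)*(s^4 + 2*s^3 - 16*s^2 - 32*s) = (s + 1)*(s + 2)^2*(s^3 - 16*s) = (s - 4)*(s + 1)*(s + 2)^2*(s^2 + 4*s) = s*(s - 4)*(s + 1)*(s + 2)^2*(s + 4)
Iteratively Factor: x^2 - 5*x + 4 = (x - 4)*(x - 1)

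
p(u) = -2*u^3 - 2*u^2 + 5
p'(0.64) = -5.02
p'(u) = -6*u^2 - 4*u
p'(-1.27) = -4.60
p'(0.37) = -2.30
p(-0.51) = 4.75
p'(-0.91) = -1.33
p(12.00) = -3739.00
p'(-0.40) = 0.64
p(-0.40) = 4.81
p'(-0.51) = 0.48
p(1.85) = -14.51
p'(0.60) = -4.56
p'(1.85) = -27.94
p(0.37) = 4.62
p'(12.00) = -912.00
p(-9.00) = 1301.00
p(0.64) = 3.66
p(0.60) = 3.85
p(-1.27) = 5.87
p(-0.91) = 4.85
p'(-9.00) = -450.00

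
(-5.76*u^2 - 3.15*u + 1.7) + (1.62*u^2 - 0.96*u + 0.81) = -4.14*u^2 - 4.11*u + 2.51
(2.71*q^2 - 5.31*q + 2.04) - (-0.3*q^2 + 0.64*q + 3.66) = 3.01*q^2 - 5.95*q - 1.62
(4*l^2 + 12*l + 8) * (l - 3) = 4*l^3 - 28*l - 24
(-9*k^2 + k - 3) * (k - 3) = -9*k^3 + 28*k^2 - 6*k + 9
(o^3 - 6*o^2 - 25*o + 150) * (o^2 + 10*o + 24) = o^5 + 4*o^4 - 61*o^3 - 244*o^2 + 900*o + 3600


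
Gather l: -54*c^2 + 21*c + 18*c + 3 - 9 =-54*c^2 + 39*c - 6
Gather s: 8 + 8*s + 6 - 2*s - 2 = 6*s + 12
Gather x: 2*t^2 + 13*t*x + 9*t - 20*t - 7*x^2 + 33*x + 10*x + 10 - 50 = 2*t^2 - 11*t - 7*x^2 + x*(13*t + 43) - 40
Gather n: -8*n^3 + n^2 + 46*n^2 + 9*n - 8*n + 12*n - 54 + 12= -8*n^3 + 47*n^2 + 13*n - 42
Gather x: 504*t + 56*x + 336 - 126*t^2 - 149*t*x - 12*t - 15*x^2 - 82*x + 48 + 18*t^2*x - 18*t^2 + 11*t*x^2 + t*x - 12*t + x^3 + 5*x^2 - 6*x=-144*t^2 + 480*t + x^3 + x^2*(11*t - 10) + x*(18*t^2 - 148*t - 32) + 384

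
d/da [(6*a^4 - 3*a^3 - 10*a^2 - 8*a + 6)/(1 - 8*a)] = (-144*a^4 + 72*a^3 + 71*a^2 - 20*a + 40)/(64*a^2 - 16*a + 1)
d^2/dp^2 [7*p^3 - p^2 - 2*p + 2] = 42*p - 2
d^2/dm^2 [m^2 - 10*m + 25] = 2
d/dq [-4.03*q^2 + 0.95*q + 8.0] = 0.95 - 8.06*q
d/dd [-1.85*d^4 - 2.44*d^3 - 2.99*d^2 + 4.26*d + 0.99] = -7.4*d^3 - 7.32*d^2 - 5.98*d + 4.26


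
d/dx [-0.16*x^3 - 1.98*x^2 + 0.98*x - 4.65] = -0.48*x^2 - 3.96*x + 0.98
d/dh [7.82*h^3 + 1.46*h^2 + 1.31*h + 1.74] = 23.46*h^2 + 2.92*h + 1.31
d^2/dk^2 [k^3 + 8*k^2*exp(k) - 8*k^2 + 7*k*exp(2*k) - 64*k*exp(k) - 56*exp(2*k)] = 8*k^2*exp(k) + 28*k*exp(2*k) - 32*k*exp(k) + 6*k - 196*exp(2*k) - 112*exp(k) - 16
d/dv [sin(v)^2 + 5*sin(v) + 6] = (2*sin(v) + 5)*cos(v)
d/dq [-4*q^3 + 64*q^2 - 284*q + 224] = -12*q^2 + 128*q - 284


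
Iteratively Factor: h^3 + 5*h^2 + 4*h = (h)*(h^2 + 5*h + 4) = h*(h + 1)*(h + 4)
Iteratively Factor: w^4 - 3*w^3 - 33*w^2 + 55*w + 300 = (w - 5)*(w^3 + 2*w^2 - 23*w - 60) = (w - 5)^2*(w^2 + 7*w + 12) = (w - 5)^2*(w + 4)*(w + 3)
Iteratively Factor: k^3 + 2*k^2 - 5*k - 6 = (k + 3)*(k^2 - k - 2) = (k - 2)*(k + 3)*(k + 1)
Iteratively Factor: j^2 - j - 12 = (j + 3)*(j - 4)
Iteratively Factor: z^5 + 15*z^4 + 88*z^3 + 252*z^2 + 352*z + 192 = (z + 4)*(z^4 + 11*z^3 + 44*z^2 + 76*z + 48) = (z + 2)*(z + 4)*(z^3 + 9*z^2 + 26*z + 24) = (z + 2)*(z + 3)*(z + 4)*(z^2 + 6*z + 8) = (z + 2)^2*(z + 3)*(z + 4)*(z + 4)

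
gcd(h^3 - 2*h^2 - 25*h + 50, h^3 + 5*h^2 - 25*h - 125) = h^2 - 25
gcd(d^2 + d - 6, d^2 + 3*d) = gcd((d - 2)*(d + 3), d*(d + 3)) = d + 3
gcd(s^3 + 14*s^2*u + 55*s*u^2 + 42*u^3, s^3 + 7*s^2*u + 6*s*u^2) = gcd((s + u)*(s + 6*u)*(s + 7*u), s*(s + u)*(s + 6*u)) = s^2 + 7*s*u + 6*u^2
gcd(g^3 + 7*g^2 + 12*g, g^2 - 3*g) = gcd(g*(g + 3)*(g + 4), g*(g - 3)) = g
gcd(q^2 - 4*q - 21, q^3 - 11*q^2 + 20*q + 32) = 1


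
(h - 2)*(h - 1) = h^2 - 3*h + 2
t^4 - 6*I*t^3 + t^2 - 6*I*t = t*(t - 6*I)*(-I*t + 1)*(I*t + 1)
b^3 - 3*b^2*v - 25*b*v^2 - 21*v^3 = (b - 7*v)*(b + v)*(b + 3*v)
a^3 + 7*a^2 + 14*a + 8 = (a + 1)*(a + 2)*(a + 4)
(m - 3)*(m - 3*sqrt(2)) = m^2 - 3*sqrt(2)*m - 3*m + 9*sqrt(2)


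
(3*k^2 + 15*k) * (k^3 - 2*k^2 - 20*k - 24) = 3*k^5 + 9*k^4 - 90*k^3 - 372*k^2 - 360*k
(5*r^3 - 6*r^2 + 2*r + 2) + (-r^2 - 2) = 5*r^3 - 7*r^2 + 2*r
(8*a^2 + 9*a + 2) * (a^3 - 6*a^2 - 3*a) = 8*a^5 - 39*a^4 - 76*a^3 - 39*a^2 - 6*a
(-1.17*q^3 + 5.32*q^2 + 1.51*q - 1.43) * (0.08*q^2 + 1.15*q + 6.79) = -0.0936*q^5 - 0.9199*q^4 - 1.7055*q^3 + 37.7449*q^2 + 8.6084*q - 9.7097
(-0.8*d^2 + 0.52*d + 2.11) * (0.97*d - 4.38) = -0.776*d^3 + 4.0084*d^2 - 0.2309*d - 9.2418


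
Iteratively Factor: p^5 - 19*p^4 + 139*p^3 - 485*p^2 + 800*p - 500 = (p - 2)*(p^4 - 17*p^3 + 105*p^2 - 275*p + 250) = (p - 2)^2*(p^3 - 15*p^2 + 75*p - 125) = (p - 5)*(p - 2)^2*(p^2 - 10*p + 25) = (p - 5)^2*(p - 2)^2*(p - 5)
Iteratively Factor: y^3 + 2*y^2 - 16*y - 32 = (y - 4)*(y^2 + 6*y + 8) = (y - 4)*(y + 4)*(y + 2)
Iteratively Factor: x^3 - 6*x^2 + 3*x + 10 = (x + 1)*(x^2 - 7*x + 10) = (x - 5)*(x + 1)*(x - 2)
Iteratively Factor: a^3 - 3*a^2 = (a)*(a^2 - 3*a) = a^2*(a - 3)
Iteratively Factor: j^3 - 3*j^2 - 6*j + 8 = (j - 1)*(j^2 - 2*j - 8) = (j - 4)*(j - 1)*(j + 2)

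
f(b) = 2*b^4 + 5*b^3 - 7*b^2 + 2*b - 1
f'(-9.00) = -4489.00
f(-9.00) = 8891.00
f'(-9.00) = -4489.00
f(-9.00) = 8891.00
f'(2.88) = 277.20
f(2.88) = 203.73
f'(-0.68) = 15.94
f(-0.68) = -6.74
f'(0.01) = 1.86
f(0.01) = -0.98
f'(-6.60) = -1552.17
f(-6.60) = 2038.35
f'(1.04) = 12.66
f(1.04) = 1.47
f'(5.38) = 1606.61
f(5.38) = 2261.31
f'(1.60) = 50.77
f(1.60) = 17.87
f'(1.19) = 20.06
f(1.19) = 3.90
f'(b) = 8*b^3 + 15*b^2 - 14*b + 2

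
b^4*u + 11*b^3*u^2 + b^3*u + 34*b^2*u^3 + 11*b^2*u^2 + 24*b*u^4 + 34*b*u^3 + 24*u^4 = (b + u)*(b + 4*u)*(b + 6*u)*(b*u + u)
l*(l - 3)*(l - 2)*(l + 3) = l^4 - 2*l^3 - 9*l^2 + 18*l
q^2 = q^2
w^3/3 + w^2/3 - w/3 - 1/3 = (w/3 + 1/3)*(w - 1)*(w + 1)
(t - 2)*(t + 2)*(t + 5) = t^3 + 5*t^2 - 4*t - 20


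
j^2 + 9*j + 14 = (j + 2)*(j + 7)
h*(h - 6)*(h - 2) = h^3 - 8*h^2 + 12*h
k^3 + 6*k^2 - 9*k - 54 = (k - 3)*(k + 3)*(k + 6)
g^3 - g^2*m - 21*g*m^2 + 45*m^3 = (g - 3*m)^2*(g + 5*m)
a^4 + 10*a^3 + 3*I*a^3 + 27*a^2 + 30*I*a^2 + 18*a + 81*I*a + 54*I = (a + 1)*(a + 3)*(a + 6)*(a + 3*I)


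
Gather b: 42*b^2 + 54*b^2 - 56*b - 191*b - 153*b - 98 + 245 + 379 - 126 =96*b^2 - 400*b + 400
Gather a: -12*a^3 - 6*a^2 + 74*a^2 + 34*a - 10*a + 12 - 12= -12*a^3 + 68*a^2 + 24*a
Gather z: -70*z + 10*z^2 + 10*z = 10*z^2 - 60*z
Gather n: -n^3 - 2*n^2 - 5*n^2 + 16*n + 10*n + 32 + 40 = -n^3 - 7*n^2 + 26*n + 72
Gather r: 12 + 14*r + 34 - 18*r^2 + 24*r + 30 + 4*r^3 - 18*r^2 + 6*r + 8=4*r^3 - 36*r^2 + 44*r + 84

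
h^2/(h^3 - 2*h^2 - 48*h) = h/(h^2 - 2*h - 48)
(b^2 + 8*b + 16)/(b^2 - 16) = (b + 4)/(b - 4)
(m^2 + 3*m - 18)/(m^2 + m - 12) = (m + 6)/(m + 4)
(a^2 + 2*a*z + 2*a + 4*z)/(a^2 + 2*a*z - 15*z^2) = (a^2 + 2*a*z + 2*a + 4*z)/(a^2 + 2*a*z - 15*z^2)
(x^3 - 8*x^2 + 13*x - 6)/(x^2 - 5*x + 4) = (x^2 - 7*x + 6)/(x - 4)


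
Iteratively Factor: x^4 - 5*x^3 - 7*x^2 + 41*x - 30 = (x + 3)*(x^3 - 8*x^2 + 17*x - 10) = (x - 2)*(x + 3)*(x^2 - 6*x + 5) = (x - 5)*(x - 2)*(x + 3)*(x - 1)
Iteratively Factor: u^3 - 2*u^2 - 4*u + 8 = (u - 2)*(u^2 - 4) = (u - 2)*(u + 2)*(u - 2)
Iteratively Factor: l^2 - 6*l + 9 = (l - 3)*(l - 3)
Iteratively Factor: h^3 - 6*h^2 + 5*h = (h - 5)*(h^2 - h) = (h - 5)*(h - 1)*(h)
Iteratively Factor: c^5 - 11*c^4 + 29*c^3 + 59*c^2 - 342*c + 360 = (c - 5)*(c^4 - 6*c^3 - c^2 + 54*c - 72) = (c - 5)*(c + 3)*(c^3 - 9*c^2 + 26*c - 24) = (c - 5)*(c - 4)*(c + 3)*(c^2 - 5*c + 6) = (c - 5)*(c - 4)*(c - 3)*(c + 3)*(c - 2)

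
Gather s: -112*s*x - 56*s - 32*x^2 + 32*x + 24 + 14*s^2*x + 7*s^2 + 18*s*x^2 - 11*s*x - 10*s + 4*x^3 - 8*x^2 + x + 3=s^2*(14*x + 7) + s*(18*x^2 - 123*x - 66) + 4*x^3 - 40*x^2 + 33*x + 27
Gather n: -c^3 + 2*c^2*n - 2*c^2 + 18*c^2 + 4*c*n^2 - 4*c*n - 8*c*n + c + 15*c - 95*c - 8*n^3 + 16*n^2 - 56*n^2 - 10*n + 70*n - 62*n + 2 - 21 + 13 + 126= -c^3 + 16*c^2 - 79*c - 8*n^3 + n^2*(4*c - 40) + n*(2*c^2 - 12*c - 2) + 120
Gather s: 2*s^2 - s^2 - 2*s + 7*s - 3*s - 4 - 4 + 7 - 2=s^2 + 2*s - 3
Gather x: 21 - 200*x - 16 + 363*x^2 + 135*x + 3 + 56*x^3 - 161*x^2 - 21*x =56*x^3 + 202*x^2 - 86*x + 8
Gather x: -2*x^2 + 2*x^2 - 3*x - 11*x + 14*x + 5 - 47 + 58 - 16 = 0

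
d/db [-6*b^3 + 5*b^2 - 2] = 2*b*(5 - 9*b)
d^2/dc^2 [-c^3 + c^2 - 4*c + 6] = 2 - 6*c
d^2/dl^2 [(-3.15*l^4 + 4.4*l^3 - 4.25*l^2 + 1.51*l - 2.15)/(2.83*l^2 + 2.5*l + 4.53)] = (-50.45607*l^6 - 133.7175*l^5 - 360.42111*l^4 - 544.270742*l^3 - 253.11738*l^2 + 334.335966*l - 180.37858)/(22.665187*l^6 + 60.06675*l^5 + 161.903451*l^4 + 207.9235*l^3 + 259.159941*l^2 + 153.90675*l + 92.959677)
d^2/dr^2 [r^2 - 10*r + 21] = 2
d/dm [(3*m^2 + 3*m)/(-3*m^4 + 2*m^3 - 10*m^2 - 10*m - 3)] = 3*(6*m^5 + 7*m^4 - 4*m^3 - 6*m - 3)/(9*m^8 - 12*m^7 + 64*m^6 + 20*m^5 + 78*m^4 + 188*m^3 + 160*m^2 + 60*m + 9)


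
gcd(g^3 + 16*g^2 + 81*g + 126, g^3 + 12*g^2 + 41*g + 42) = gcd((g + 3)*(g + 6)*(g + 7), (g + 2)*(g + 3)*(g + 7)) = g^2 + 10*g + 21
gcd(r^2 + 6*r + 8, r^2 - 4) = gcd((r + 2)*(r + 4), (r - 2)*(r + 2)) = r + 2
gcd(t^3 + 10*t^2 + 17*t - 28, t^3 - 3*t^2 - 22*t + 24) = t^2 + 3*t - 4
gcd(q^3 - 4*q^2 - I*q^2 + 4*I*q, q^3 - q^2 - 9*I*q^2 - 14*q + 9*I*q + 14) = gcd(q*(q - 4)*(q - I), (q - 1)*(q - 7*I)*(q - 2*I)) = 1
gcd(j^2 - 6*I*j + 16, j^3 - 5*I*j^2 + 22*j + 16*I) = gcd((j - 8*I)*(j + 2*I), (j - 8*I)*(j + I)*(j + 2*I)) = j^2 - 6*I*j + 16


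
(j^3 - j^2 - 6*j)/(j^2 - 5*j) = (j^2 - j - 6)/(j - 5)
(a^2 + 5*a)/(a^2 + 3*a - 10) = a/(a - 2)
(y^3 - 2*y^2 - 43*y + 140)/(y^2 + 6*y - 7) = (y^2 - 9*y + 20)/(y - 1)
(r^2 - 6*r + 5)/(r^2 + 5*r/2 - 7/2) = 2*(r - 5)/(2*r + 7)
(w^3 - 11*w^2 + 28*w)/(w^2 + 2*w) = (w^2 - 11*w + 28)/(w + 2)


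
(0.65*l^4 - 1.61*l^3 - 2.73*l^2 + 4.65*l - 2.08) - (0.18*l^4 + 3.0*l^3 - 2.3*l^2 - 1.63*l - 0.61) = 0.47*l^4 - 4.61*l^3 - 0.43*l^2 + 6.28*l - 1.47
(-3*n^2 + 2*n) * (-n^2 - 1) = 3*n^4 - 2*n^3 + 3*n^2 - 2*n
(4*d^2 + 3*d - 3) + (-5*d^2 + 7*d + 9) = -d^2 + 10*d + 6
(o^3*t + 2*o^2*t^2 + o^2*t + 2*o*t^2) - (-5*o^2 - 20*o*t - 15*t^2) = o^3*t + 2*o^2*t^2 + o^2*t + 5*o^2 + 2*o*t^2 + 20*o*t + 15*t^2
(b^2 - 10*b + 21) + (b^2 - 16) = 2*b^2 - 10*b + 5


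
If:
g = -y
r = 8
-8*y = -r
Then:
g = -1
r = 8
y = 1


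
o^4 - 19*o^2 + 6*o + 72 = (o - 3)^2*(o + 2)*(o + 4)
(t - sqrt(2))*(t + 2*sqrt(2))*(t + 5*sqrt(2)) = t^3 + 6*sqrt(2)*t^2 + 6*t - 20*sqrt(2)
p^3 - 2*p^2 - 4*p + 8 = (p - 2)^2*(p + 2)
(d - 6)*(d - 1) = d^2 - 7*d + 6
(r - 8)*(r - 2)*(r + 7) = r^3 - 3*r^2 - 54*r + 112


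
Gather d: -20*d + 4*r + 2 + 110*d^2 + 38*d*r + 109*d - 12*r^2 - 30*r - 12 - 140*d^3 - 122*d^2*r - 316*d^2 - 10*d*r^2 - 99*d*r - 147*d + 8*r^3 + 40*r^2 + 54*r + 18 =-140*d^3 + d^2*(-122*r - 206) + d*(-10*r^2 - 61*r - 58) + 8*r^3 + 28*r^2 + 28*r + 8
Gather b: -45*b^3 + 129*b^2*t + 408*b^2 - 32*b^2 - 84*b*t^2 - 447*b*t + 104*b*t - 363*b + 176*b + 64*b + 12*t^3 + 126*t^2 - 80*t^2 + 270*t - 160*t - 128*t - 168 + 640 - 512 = -45*b^3 + b^2*(129*t + 376) + b*(-84*t^2 - 343*t - 123) + 12*t^3 + 46*t^2 - 18*t - 40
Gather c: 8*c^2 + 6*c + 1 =8*c^2 + 6*c + 1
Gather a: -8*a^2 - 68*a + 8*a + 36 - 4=-8*a^2 - 60*a + 32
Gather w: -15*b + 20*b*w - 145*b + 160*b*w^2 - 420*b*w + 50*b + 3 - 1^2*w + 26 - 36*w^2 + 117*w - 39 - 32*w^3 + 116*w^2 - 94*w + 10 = -110*b - 32*w^3 + w^2*(160*b + 80) + w*(22 - 400*b)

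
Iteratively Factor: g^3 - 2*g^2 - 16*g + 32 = (g - 2)*(g^2 - 16) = (g - 4)*(g - 2)*(g + 4)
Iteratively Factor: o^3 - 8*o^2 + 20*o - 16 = (o - 4)*(o^2 - 4*o + 4) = (o - 4)*(o - 2)*(o - 2)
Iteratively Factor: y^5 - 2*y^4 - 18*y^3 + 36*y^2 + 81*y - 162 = (y + 3)*(y^4 - 5*y^3 - 3*y^2 + 45*y - 54) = (y - 3)*(y + 3)*(y^3 - 2*y^2 - 9*y + 18) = (y - 3)*(y + 3)^2*(y^2 - 5*y + 6) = (y - 3)*(y - 2)*(y + 3)^2*(y - 3)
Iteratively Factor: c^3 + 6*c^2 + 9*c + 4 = (c + 1)*(c^2 + 5*c + 4) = (c + 1)*(c + 4)*(c + 1)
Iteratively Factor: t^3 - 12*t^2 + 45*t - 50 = (t - 5)*(t^2 - 7*t + 10) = (t - 5)*(t - 2)*(t - 5)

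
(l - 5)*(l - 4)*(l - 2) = l^3 - 11*l^2 + 38*l - 40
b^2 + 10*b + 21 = (b + 3)*(b + 7)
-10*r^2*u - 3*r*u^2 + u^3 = u*(-5*r + u)*(2*r + u)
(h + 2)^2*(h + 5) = h^3 + 9*h^2 + 24*h + 20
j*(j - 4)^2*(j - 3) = j^4 - 11*j^3 + 40*j^2 - 48*j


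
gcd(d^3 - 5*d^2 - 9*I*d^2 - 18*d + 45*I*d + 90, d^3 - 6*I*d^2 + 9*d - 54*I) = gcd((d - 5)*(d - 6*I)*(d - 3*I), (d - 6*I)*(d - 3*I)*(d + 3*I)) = d^2 - 9*I*d - 18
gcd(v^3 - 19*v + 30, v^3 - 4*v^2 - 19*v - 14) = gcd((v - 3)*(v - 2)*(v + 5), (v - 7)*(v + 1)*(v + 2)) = 1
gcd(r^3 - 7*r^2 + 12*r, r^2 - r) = r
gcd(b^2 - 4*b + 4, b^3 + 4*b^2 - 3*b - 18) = b - 2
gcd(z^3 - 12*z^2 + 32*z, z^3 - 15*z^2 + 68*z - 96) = z^2 - 12*z + 32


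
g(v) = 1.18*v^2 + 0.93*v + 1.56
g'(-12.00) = -27.39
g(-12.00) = 160.32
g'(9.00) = 22.17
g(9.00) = 105.51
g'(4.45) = 11.43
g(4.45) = 29.07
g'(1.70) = 4.94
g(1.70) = 6.55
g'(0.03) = 1.00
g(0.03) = 1.59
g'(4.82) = 12.31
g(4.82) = 33.46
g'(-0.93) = -1.26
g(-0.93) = 1.72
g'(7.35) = 18.28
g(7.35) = 72.14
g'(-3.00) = -6.15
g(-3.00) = 9.39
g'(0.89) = 3.03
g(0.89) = 3.32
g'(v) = 2.36*v + 0.93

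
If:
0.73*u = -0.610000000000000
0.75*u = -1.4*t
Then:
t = 0.45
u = -0.84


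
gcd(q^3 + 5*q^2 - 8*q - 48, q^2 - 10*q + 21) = q - 3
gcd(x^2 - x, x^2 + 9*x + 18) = 1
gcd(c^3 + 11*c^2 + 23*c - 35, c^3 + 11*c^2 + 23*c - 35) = c^3 + 11*c^2 + 23*c - 35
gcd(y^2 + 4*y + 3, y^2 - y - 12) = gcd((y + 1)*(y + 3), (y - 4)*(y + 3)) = y + 3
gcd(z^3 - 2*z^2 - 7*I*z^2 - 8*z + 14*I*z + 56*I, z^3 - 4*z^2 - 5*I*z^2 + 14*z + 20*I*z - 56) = z^2 + z*(-4 - 7*I) + 28*I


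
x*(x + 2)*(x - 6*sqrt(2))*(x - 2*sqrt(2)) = x^4 - 8*sqrt(2)*x^3 + 2*x^3 - 16*sqrt(2)*x^2 + 24*x^2 + 48*x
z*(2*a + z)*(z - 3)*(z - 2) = 2*a*z^3 - 10*a*z^2 + 12*a*z + z^4 - 5*z^3 + 6*z^2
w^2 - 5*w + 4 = (w - 4)*(w - 1)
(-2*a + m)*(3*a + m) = -6*a^2 + a*m + m^2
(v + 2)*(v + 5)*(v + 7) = v^3 + 14*v^2 + 59*v + 70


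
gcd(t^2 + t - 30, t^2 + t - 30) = t^2 + t - 30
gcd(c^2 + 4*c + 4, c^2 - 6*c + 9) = 1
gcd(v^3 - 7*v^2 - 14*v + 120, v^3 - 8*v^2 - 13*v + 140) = v^2 - v - 20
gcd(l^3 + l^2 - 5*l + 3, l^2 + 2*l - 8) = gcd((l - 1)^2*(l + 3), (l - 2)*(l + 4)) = 1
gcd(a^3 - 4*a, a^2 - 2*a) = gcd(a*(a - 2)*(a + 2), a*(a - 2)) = a^2 - 2*a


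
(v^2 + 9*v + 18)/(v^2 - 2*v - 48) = (v + 3)/(v - 8)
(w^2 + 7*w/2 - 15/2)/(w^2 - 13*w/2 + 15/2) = (w + 5)/(w - 5)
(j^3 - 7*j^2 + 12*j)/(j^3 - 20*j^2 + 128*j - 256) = j*(j - 3)/(j^2 - 16*j + 64)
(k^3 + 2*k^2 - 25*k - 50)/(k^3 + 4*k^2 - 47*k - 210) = (k^2 - 3*k - 10)/(k^2 - k - 42)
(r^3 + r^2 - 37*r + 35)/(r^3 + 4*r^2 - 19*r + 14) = (r - 5)/(r - 2)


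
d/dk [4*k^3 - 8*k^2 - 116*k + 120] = 12*k^2 - 16*k - 116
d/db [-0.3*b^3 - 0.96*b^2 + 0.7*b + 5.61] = -0.9*b^2 - 1.92*b + 0.7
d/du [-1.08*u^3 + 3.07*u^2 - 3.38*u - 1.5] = -3.24*u^2 + 6.14*u - 3.38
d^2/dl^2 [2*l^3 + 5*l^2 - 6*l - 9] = 12*l + 10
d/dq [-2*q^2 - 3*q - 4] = -4*q - 3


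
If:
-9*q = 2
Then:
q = -2/9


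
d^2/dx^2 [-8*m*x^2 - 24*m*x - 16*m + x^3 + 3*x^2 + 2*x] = -16*m + 6*x + 6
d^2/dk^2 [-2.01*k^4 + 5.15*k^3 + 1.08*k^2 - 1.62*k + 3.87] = -24.12*k^2 + 30.9*k + 2.16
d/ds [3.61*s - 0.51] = 3.61000000000000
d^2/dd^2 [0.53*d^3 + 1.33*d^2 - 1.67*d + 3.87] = 3.18*d + 2.66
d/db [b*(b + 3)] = 2*b + 3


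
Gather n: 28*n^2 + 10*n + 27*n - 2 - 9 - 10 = 28*n^2 + 37*n - 21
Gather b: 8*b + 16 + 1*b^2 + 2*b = b^2 + 10*b + 16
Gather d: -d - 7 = -d - 7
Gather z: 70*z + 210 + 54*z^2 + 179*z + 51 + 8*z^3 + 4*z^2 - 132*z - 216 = 8*z^3 + 58*z^2 + 117*z + 45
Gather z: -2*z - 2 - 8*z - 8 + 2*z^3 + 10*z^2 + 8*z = 2*z^3 + 10*z^2 - 2*z - 10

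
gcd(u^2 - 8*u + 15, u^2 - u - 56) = 1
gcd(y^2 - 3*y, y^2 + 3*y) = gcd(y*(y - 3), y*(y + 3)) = y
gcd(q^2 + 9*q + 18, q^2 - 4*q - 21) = q + 3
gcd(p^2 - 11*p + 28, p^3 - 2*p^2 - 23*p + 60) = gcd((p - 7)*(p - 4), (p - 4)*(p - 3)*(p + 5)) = p - 4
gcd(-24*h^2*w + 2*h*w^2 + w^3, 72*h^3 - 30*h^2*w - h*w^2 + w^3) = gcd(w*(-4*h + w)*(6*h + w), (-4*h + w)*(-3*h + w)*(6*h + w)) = -24*h^2 + 2*h*w + w^2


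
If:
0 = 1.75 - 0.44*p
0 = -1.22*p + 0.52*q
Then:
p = 3.98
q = 9.33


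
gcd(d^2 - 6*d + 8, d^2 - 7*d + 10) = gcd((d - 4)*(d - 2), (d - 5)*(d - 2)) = d - 2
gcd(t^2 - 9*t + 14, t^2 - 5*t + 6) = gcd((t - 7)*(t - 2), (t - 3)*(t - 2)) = t - 2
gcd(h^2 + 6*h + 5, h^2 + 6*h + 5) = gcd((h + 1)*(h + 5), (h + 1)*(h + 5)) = h^2 + 6*h + 5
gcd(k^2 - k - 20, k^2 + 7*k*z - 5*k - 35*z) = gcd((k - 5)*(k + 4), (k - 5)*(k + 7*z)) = k - 5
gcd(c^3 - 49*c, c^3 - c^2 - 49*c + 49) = c^2 - 49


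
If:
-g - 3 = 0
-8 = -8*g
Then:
No Solution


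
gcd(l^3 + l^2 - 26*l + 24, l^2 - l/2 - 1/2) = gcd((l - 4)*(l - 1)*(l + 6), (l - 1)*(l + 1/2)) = l - 1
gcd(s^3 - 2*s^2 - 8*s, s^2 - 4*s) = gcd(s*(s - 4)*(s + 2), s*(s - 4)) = s^2 - 4*s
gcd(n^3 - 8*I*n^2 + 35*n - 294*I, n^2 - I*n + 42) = n^2 - I*n + 42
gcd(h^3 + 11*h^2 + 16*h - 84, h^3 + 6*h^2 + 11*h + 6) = 1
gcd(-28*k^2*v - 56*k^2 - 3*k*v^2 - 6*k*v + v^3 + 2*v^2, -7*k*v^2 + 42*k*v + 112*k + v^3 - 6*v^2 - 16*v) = -7*k*v - 14*k + v^2 + 2*v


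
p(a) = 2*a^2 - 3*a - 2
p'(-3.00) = -15.00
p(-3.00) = 25.00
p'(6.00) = 21.00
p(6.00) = 52.00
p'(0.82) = 0.28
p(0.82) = -3.12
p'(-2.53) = -13.12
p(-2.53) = 18.39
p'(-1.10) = -7.40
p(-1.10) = 3.72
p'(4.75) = 16.00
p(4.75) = 28.88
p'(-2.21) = -11.84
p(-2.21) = 14.40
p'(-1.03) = -7.12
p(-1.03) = 3.21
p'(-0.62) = -5.48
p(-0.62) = 0.63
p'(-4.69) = -21.76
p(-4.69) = 56.06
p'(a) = 4*a - 3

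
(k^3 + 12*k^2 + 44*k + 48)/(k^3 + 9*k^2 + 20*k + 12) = (k + 4)/(k + 1)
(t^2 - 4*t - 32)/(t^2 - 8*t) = (t + 4)/t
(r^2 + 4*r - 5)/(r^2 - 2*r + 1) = (r + 5)/(r - 1)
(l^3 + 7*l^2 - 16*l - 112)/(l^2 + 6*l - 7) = (l^2 - 16)/(l - 1)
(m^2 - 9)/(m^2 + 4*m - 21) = (m + 3)/(m + 7)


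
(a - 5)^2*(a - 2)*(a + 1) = a^4 - 11*a^3 + 33*a^2 - 5*a - 50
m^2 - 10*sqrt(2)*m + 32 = (m - 8*sqrt(2))*(m - 2*sqrt(2))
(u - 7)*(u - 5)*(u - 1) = u^3 - 13*u^2 + 47*u - 35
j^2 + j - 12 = (j - 3)*(j + 4)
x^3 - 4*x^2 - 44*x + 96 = (x - 8)*(x - 2)*(x + 6)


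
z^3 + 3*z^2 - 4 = (z - 1)*(z + 2)^2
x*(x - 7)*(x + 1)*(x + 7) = x^4 + x^3 - 49*x^2 - 49*x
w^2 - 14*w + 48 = (w - 8)*(w - 6)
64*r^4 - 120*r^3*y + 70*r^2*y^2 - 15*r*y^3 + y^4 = (-8*r + y)*(-4*r + y)*(-2*r + y)*(-r + y)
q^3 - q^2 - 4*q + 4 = (q - 2)*(q - 1)*(q + 2)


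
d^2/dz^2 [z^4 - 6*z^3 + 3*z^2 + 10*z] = 12*z^2 - 36*z + 6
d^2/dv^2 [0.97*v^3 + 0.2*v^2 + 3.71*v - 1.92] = 5.82*v + 0.4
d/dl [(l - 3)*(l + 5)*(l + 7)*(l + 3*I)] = 4*l^3 + l^2*(27 + 9*I) + l*(-2 + 54*I) - 105 - 3*I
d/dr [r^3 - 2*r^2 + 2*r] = 3*r^2 - 4*r + 2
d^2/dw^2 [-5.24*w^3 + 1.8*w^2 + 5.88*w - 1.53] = 3.6 - 31.44*w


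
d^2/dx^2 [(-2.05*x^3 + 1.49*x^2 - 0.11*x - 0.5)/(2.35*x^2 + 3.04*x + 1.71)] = (-1.4210854715202e-14*x^5 + 2.1316282072803e-14*x^4 - 43.91878*x^3 - 116.43321*x^2 - 54.74622*x + 4.634366)/(12.977875*x^6 + 50.3652*x^5 + 93.483705*x^4 + 101.391904*x^3 + 68.024313*x^2 + 26.667792*x + 5.000211)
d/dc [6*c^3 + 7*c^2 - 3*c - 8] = 18*c^2 + 14*c - 3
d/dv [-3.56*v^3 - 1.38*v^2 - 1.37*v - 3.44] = -10.68*v^2 - 2.76*v - 1.37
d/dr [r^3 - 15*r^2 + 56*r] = 3*r^2 - 30*r + 56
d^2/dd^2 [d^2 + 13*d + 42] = 2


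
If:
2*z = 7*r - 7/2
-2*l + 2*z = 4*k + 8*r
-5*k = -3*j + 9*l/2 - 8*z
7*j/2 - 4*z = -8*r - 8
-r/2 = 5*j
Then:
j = -30/127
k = -65657/4064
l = 59701/2032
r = 300/127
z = 3311/508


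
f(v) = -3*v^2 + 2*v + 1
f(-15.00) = -704.00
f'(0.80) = -2.80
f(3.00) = -20.00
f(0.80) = 0.68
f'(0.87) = -3.22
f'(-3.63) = 23.78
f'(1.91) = -9.46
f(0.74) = 0.84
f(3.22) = -23.67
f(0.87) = 0.47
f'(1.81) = -8.86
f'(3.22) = -17.32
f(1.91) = -6.12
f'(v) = 2 - 6*v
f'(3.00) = -16.00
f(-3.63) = -45.79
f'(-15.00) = 92.00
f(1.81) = -5.21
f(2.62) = -14.35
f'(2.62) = -13.72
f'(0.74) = -2.44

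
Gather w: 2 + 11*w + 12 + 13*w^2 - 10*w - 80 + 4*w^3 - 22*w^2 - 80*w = 4*w^3 - 9*w^2 - 79*w - 66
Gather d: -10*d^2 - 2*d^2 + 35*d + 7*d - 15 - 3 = -12*d^2 + 42*d - 18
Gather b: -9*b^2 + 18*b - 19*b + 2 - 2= -9*b^2 - b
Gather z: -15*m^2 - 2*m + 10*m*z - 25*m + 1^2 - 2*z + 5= -15*m^2 - 27*m + z*(10*m - 2) + 6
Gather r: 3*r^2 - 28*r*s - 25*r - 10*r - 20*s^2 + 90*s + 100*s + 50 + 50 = 3*r^2 + r*(-28*s - 35) - 20*s^2 + 190*s + 100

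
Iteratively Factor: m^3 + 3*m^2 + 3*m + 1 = (m + 1)*(m^2 + 2*m + 1) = (m + 1)^2*(m + 1)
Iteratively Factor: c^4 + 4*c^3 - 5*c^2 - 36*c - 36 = (c + 2)*(c^3 + 2*c^2 - 9*c - 18) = (c - 3)*(c + 2)*(c^2 + 5*c + 6) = (c - 3)*(c + 2)*(c + 3)*(c + 2)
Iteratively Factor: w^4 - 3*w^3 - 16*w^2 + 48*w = (w - 3)*(w^3 - 16*w) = (w - 4)*(w - 3)*(w^2 + 4*w) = w*(w - 4)*(w - 3)*(w + 4)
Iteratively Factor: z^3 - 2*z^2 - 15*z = (z - 5)*(z^2 + 3*z) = (z - 5)*(z + 3)*(z)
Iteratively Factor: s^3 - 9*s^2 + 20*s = (s - 4)*(s^2 - 5*s) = (s - 5)*(s - 4)*(s)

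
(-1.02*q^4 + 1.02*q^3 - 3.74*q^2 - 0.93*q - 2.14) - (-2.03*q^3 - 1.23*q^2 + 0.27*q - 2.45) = -1.02*q^4 + 3.05*q^3 - 2.51*q^2 - 1.2*q + 0.31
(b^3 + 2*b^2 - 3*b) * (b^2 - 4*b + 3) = b^5 - 2*b^4 - 8*b^3 + 18*b^2 - 9*b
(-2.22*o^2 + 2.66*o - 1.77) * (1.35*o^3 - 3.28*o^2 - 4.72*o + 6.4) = -2.997*o^5 + 10.8726*o^4 - 0.635899999999999*o^3 - 20.9576*o^2 + 25.3784*o - 11.328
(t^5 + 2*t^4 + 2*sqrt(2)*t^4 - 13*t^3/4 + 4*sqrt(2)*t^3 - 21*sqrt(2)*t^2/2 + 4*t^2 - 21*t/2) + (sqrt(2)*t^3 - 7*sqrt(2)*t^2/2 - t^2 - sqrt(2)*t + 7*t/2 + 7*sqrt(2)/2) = t^5 + 2*t^4 + 2*sqrt(2)*t^4 - 13*t^3/4 + 5*sqrt(2)*t^3 - 14*sqrt(2)*t^2 + 3*t^2 - 7*t - sqrt(2)*t + 7*sqrt(2)/2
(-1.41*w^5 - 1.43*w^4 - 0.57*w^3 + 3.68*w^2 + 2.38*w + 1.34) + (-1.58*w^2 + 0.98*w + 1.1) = -1.41*w^5 - 1.43*w^4 - 0.57*w^3 + 2.1*w^2 + 3.36*w + 2.44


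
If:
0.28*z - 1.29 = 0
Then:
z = 4.61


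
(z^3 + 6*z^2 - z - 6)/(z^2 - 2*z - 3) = (z^2 + 5*z - 6)/(z - 3)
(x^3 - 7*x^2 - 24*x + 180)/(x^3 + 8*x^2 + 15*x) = (x^2 - 12*x + 36)/(x*(x + 3))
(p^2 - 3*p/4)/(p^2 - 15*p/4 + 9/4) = p/(p - 3)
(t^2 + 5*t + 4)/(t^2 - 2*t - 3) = (t + 4)/(t - 3)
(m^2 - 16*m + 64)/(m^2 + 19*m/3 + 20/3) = 3*(m^2 - 16*m + 64)/(3*m^2 + 19*m + 20)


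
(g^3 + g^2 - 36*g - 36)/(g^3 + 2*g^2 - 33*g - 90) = (g^2 + 7*g + 6)/(g^2 + 8*g + 15)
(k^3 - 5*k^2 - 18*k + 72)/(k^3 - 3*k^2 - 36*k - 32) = (k^2 - 9*k + 18)/(k^2 - 7*k - 8)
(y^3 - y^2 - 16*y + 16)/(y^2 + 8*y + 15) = (y^3 - y^2 - 16*y + 16)/(y^2 + 8*y + 15)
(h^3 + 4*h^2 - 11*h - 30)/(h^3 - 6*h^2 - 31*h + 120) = (h + 2)/(h - 8)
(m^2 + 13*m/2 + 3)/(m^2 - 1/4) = 2*(m + 6)/(2*m - 1)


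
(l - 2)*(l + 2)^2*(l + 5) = l^4 + 7*l^3 + 6*l^2 - 28*l - 40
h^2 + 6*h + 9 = (h + 3)^2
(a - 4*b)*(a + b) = a^2 - 3*a*b - 4*b^2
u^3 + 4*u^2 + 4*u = u*(u + 2)^2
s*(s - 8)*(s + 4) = s^3 - 4*s^2 - 32*s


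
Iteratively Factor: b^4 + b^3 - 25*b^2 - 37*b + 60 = (b + 4)*(b^3 - 3*b^2 - 13*b + 15) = (b + 3)*(b + 4)*(b^2 - 6*b + 5) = (b - 1)*(b + 3)*(b + 4)*(b - 5)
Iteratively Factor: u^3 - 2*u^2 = (u)*(u^2 - 2*u) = u*(u - 2)*(u)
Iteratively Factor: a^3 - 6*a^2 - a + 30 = (a - 3)*(a^2 - 3*a - 10) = (a - 3)*(a + 2)*(a - 5)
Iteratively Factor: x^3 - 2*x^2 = (x)*(x^2 - 2*x) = x*(x - 2)*(x)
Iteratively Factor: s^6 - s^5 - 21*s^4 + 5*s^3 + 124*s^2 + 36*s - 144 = (s - 4)*(s^5 + 3*s^4 - 9*s^3 - 31*s^2 + 36) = (s - 4)*(s - 3)*(s^4 + 6*s^3 + 9*s^2 - 4*s - 12) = (s - 4)*(s - 3)*(s + 2)*(s^3 + 4*s^2 + s - 6) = (s - 4)*(s - 3)*(s + 2)^2*(s^2 + 2*s - 3) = (s - 4)*(s - 3)*(s + 2)^2*(s + 3)*(s - 1)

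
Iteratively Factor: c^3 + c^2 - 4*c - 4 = (c + 1)*(c^2 - 4) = (c + 1)*(c + 2)*(c - 2)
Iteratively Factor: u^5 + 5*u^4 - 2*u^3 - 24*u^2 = (u + 4)*(u^4 + u^3 - 6*u^2) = u*(u + 4)*(u^3 + u^2 - 6*u) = u^2*(u + 4)*(u^2 + u - 6) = u^2*(u + 3)*(u + 4)*(u - 2)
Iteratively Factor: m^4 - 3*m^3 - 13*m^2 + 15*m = (m - 1)*(m^3 - 2*m^2 - 15*m) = (m - 5)*(m - 1)*(m^2 + 3*m) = m*(m - 5)*(m - 1)*(m + 3)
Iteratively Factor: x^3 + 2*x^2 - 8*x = (x)*(x^2 + 2*x - 8) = x*(x + 4)*(x - 2)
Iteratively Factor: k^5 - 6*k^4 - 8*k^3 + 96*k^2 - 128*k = (k)*(k^4 - 6*k^3 - 8*k^2 + 96*k - 128) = k*(k - 4)*(k^3 - 2*k^2 - 16*k + 32) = k*(k - 4)^2*(k^2 + 2*k - 8) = k*(k - 4)^2*(k + 4)*(k - 2)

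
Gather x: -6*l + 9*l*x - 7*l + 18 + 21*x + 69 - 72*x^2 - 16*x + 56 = -13*l - 72*x^2 + x*(9*l + 5) + 143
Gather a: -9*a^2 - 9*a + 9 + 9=-9*a^2 - 9*a + 18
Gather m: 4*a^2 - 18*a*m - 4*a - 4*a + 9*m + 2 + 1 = 4*a^2 - 8*a + m*(9 - 18*a) + 3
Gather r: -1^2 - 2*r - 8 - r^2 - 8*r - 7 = -r^2 - 10*r - 16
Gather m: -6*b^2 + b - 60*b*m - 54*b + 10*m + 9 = -6*b^2 - 53*b + m*(10 - 60*b) + 9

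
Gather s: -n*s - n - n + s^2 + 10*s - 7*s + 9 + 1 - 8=-2*n + s^2 + s*(3 - n) + 2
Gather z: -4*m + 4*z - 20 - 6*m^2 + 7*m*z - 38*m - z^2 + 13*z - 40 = -6*m^2 - 42*m - z^2 + z*(7*m + 17) - 60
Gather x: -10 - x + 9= -x - 1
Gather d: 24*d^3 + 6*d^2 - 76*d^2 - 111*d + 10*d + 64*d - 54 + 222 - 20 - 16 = 24*d^3 - 70*d^2 - 37*d + 132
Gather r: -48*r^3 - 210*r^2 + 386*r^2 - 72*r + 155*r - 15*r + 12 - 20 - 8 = -48*r^3 + 176*r^2 + 68*r - 16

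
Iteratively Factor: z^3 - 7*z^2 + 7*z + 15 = (z + 1)*(z^2 - 8*z + 15) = (z - 3)*(z + 1)*(z - 5)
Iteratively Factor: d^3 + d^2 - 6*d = (d - 2)*(d^2 + 3*d) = (d - 2)*(d + 3)*(d)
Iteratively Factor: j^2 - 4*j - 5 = (j + 1)*(j - 5)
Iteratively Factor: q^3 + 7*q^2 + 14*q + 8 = (q + 2)*(q^2 + 5*q + 4) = (q + 1)*(q + 2)*(q + 4)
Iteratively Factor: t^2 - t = (t)*(t - 1)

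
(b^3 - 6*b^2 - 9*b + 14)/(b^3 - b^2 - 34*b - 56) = (b - 1)/(b + 4)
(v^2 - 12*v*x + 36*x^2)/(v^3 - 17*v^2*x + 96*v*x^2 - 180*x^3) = 1/(v - 5*x)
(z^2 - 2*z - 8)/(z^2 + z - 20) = (z + 2)/(z + 5)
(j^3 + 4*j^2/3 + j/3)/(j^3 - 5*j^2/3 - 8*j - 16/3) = j*(3*j + 1)/(3*j^2 - 8*j - 16)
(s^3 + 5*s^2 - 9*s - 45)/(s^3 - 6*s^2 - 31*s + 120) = (s + 3)/(s - 8)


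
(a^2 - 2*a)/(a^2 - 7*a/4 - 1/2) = 4*a/(4*a + 1)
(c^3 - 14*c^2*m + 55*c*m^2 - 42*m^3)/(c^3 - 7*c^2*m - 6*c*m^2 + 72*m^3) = (c^2 - 8*c*m + 7*m^2)/(c^2 - c*m - 12*m^2)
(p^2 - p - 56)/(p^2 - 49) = (p - 8)/(p - 7)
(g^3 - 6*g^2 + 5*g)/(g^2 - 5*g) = g - 1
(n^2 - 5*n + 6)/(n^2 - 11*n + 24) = (n - 2)/(n - 8)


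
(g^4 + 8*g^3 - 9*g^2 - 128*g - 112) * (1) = g^4 + 8*g^3 - 9*g^2 - 128*g - 112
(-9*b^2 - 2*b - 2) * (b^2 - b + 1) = -9*b^4 + 7*b^3 - 9*b^2 - 2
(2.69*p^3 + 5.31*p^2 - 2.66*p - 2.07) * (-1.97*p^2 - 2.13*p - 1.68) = -5.2993*p^5 - 16.1904*p^4 - 10.5893*p^3 + 0.8229*p^2 + 8.8779*p + 3.4776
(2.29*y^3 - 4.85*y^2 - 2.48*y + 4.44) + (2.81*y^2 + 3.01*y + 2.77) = 2.29*y^3 - 2.04*y^2 + 0.53*y + 7.21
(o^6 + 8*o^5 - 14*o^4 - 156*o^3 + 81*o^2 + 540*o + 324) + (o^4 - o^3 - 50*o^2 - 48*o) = o^6 + 8*o^5 - 13*o^4 - 157*o^3 + 31*o^2 + 492*o + 324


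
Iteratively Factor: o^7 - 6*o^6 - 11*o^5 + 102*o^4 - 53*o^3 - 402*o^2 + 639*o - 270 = (o - 3)*(o^6 - 3*o^5 - 20*o^4 + 42*o^3 + 73*o^2 - 183*o + 90) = (o - 3)*(o + 3)*(o^5 - 6*o^4 - 2*o^3 + 48*o^2 - 71*o + 30) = (o - 3)*(o - 1)*(o + 3)*(o^4 - 5*o^3 - 7*o^2 + 41*o - 30) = (o - 3)*(o - 2)*(o - 1)*(o + 3)*(o^3 - 3*o^2 - 13*o + 15) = (o - 5)*(o - 3)*(o - 2)*(o - 1)*(o + 3)*(o^2 + 2*o - 3) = (o - 5)*(o - 3)*(o - 2)*(o - 1)*(o + 3)^2*(o - 1)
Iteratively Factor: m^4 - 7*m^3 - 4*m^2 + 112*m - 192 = (m + 4)*(m^3 - 11*m^2 + 40*m - 48) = (m - 3)*(m + 4)*(m^2 - 8*m + 16) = (m - 4)*(m - 3)*(m + 4)*(m - 4)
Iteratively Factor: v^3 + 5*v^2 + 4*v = (v + 4)*(v^2 + v) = v*(v + 4)*(v + 1)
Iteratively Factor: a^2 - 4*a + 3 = (a - 1)*(a - 3)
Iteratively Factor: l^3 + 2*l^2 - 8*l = (l - 2)*(l^2 + 4*l) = l*(l - 2)*(l + 4)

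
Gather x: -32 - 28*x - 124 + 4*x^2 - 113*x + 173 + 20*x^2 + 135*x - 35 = 24*x^2 - 6*x - 18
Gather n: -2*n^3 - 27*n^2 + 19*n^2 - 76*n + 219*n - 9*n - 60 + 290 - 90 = -2*n^3 - 8*n^2 + 134*n + 140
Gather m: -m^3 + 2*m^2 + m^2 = -m^3 + 3*m^2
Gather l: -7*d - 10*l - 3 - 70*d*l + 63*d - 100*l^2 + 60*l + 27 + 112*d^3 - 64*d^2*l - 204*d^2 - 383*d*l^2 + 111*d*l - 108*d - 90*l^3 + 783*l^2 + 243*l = 112*d^3 - 204*d^2 - 52*d - 90*l^3 + l^2*(683 - 383*d) + l*(-64*d^2 + 41*d + 293) + 24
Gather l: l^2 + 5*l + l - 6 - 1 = l^2 + 6*l - 7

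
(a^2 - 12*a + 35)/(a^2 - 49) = (a - 5)/(a + 7)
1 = 1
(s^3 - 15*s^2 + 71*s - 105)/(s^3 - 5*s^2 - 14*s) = (s^2 - 8*s + 15)/(s*(s + 2))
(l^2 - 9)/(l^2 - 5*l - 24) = (l - 3)/(l - 8)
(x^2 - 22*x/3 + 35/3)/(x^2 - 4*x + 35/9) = 3*(x - 5)/(3*x - 5)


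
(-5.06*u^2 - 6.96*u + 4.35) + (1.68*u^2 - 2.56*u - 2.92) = -3.38*u^2 - 9.52*u + 1.43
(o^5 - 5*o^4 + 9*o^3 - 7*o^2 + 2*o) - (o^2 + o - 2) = o^5 - 5*o^4 + 9*o^3 - 8*o^2 + o + 2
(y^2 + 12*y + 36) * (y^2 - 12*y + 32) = y^4 - 76*y^2 - 48*y + 1152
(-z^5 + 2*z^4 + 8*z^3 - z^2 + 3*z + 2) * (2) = -2*z^5 + 4*z^4 + 16*z^3 - 2*z^2 + 6*z + 4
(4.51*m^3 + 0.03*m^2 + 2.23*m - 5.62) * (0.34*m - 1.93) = 1.5334*m^4 - 8.6941*m^3 + 0.7003*m^2 - 6.2147*m + 10.8466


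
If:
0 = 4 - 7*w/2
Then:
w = 8/7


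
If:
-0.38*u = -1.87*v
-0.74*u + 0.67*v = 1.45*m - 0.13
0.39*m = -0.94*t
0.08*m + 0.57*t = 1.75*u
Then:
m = 0.09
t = -0.04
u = -0.01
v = -0.00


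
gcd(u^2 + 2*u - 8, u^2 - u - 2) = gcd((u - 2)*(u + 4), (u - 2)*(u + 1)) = u - 2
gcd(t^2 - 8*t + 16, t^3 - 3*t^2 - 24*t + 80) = t^2 - 8*t + 16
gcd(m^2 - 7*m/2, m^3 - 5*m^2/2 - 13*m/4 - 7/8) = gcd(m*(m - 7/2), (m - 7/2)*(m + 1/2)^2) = m - 7/2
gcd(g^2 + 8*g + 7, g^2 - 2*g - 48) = 1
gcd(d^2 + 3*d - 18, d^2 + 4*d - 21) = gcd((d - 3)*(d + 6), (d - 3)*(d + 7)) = d - 3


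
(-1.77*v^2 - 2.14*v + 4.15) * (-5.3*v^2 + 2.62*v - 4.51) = 9.381*v^4 + 6.7046*v^3 - 19.6191*v^2 + 20.5244*v - 18.7165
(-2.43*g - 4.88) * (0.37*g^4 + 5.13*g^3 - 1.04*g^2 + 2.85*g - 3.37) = -0.8991*g^5 - 14.2715*g^4 - 22.5072*g^3 - 1.8503*g^2 - 5.7189*g + 16.4456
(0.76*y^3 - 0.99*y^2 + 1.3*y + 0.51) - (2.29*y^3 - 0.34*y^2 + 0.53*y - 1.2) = -1.53*y^3 - 0.65*y^2 + 0.77*y + 1.71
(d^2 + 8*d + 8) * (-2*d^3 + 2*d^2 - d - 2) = -2*d^5 - 14*d^4 - d^3 + 6*d^2 - 24*d - 16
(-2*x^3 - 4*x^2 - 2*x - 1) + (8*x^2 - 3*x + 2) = -2*x^3 + 4*x^2 - 5*x + 1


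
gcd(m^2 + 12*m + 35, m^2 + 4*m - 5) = m + 5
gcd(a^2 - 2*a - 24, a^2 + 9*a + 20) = a + 4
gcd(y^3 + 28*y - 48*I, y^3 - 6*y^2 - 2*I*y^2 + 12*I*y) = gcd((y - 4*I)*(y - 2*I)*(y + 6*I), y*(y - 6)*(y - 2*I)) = y - 2*I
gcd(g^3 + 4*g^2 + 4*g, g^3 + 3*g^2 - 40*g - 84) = g + 2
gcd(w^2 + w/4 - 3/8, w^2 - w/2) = w - 1/2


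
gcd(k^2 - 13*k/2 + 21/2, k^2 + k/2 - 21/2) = k - 3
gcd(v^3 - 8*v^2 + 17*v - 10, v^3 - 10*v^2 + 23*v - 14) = v^2 - 3*v + 2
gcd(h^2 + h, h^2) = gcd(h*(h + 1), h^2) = h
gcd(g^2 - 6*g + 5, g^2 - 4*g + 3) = g - 1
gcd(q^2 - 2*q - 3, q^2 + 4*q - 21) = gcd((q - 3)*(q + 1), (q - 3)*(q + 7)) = q - 3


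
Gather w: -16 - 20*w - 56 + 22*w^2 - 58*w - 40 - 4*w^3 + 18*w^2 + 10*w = -4*w^3 + 40*w^2 - 68*w - 112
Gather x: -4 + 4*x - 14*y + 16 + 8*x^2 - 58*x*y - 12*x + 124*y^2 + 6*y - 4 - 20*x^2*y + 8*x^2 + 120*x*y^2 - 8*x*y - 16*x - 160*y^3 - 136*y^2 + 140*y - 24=x^2*(16 - 20*y) + x*(120*y^2 - 66*y - 24) - 160*y^3 - 12*y^2 + 132*y - 16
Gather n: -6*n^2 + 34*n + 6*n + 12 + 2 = -6*n^2 + 40*n + 14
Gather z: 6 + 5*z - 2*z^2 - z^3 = -z^3 - 2*z^2 + 5*z + 6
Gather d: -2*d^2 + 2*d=-2*d^2 + 2*d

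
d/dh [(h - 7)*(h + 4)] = 2*h - 3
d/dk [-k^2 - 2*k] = -2*k - 2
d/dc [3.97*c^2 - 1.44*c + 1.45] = 7.94*c - 1.44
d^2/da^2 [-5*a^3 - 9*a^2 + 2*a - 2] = -30*a - 18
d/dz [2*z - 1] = 2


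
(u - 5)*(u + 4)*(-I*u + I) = -I*u^3 + 2*I*u^2 + 19*I*u - 20*I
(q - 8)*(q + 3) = q^2 - 5*q - 24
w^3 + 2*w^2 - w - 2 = (w - 1)*(w + 1)*(w + 2)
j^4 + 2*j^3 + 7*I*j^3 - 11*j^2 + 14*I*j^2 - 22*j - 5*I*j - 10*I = (j + 2)*(j + I)^2*(j + 5*I)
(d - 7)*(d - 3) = d^2 - 10*d + 21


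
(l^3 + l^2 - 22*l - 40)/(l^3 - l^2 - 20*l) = (l + 2)/l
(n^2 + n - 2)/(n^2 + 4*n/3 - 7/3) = 3*(n + 2)/(3*n + 7)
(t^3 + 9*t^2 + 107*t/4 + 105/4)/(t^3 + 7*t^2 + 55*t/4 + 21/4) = (2*t + 5)/(2*t + 1)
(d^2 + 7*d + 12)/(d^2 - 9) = (d + 4)/(d - 3)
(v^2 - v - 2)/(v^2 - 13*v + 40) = (v^2 - v - 2)/(v^2 - 13*v + 40)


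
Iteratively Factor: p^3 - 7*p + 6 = (p - 1)*(p^2 + p - 6) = (p - 1)*(p + 3)*(p - 2)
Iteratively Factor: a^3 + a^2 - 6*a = (a + 3)*(a^2 - 2*a) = a*(a + 3)*(a - 2)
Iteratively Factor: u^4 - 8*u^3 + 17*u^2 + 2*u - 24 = (u - 3)*(u^3 - 5*u^2 + 2*u + 8) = (u - 4)*(u - 3)*(u^2 - u - 2) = (u - 4)*(u - 3)*(u - 2)*(u + 1)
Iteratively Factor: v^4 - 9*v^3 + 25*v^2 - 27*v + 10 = (v - 2)*(v^3 - 7*v^2 + 11*v - 5) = (v - 5)*(v - 2)*(v^2 - 2*v + 1) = (v - 5)*(v - 2)*(v - 1)*(v - 1)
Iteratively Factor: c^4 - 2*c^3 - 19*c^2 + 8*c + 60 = (c + 3)*(c^3 - 5*c^2 - 4*c + 20) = (c + 2)*(c + 3)*(c^2 - 7*c + 10) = (c - 5)*(c + 2)*(c + 3)*(c - 2)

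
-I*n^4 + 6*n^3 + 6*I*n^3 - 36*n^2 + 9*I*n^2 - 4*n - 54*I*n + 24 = (n - 6)*(n + I)*(n + 4*I)*(-I*n + 1)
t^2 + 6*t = t*(t + 6)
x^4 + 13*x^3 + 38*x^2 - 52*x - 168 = (x - 2)*(x + 2)*(x + 6)*(x + 7)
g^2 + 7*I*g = g*(g + 7*I)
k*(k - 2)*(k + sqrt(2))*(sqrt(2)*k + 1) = sqrt(2)*k^4 - 2*sqrt(2)*k^3 + 3*k^3 - 6*k^2 + sqrt(2)*k^2 - 2*sqrt(2)*k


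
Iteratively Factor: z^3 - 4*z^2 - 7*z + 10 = (z - 1)*(z^2 - 3*z - 10) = (z - 5)*(z - 1)*(z + 2)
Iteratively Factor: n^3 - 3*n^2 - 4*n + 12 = (n + 2)*(n^2 - 5*n + 6) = (n - 3)*(n + 2)*(n - 2)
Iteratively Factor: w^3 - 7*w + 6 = (w - 1)*(w^2 + w - 6) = (w - 2)*(w - 1)*(w + 3)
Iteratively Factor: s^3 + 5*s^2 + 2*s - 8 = (s - 1)*(s^2 + 6*s + 8) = (s - 1)*(s + 2)*(s + 4)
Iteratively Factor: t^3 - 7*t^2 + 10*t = (t - 2)*(t^2 - 5*t) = t*(t - 2)*(t - 5)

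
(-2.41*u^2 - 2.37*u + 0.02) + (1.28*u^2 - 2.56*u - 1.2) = -1.13*u^2 - 4.93*u - 1.18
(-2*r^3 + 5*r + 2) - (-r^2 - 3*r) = -2*r^3 + r^2 + 8*r + 2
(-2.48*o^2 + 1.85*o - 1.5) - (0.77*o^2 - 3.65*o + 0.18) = -3.25*o^2 + 5.5*o - 1.68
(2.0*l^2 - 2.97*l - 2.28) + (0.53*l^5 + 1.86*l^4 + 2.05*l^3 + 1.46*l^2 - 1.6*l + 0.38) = 0.53*l^5 + 1.86*l^4 + 2.05*l^3 + 3.46*l^2 - 4.57*l - 1.9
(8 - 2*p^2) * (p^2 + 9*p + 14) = -2*p^4 - 18*p^3 - 20*p^2 + 72*p + 112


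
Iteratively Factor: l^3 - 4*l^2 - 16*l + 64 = (l - 4)*(l^2 - 16) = (l - 4)^2*(l + 4)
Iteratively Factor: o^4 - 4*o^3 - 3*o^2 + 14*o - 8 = (o - 4)*(o^3 - 3*o + 2) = (o - 4)*(o + 2)*(o^2 - 2*o + 1) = (o - 4)*(o - 1)*(o + 2)*(o - 1)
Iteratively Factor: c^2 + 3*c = (c)*(c + 3)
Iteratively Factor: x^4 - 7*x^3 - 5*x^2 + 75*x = (x - 5)*(x^3 - 2*x^2 - 15*x) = (x - 5)^2*(x^2 + 3*x) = (x - 5)^2*(x + 3)*(x)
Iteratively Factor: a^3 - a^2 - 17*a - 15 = (a + 1)*(a^2 - 2*a - 15) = (a - 5)*(a + 1)*(a + 3)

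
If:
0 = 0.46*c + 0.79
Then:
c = -1.72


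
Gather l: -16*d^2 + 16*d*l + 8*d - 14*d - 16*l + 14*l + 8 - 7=-16*d^2 - 6*d + l*(16*d - 2) + 1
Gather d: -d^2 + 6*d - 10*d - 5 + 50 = -d^2 - 4*d + 45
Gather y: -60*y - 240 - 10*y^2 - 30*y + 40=-10*y^2 - 90*y - 200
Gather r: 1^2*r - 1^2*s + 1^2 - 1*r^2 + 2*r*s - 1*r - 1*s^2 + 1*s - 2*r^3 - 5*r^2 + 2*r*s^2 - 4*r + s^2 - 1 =-2*r^3 - 6*r^2 + r*(2*s^2 + 2*s - 4)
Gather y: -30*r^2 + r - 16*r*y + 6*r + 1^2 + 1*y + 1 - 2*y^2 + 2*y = -30*r^2 + 7*r - 2*y^2 + y*(3 - 16*r) + 2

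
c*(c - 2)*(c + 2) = c^3 - 4*c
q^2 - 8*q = q*(q - 8)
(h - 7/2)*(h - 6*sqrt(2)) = h^2 - 6*sqrt(2)*h - 7*h/2 + 21*sqrt(2)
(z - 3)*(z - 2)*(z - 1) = z^3 - 6*z^2 + 11*z - 6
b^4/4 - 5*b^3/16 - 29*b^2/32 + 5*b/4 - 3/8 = (b/4 + 1/2)*(b - 2)*(b - 3/4)*(b - 1/2)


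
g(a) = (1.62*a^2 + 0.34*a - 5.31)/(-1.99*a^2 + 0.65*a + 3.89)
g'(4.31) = 0.00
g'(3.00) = -0.04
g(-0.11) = -1.40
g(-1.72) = 0.35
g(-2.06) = -0.15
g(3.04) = -0.85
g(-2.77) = -0.47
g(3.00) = -0.85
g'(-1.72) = 2.53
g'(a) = (3.24*a + 0.34)/(-1.99*a^2 + 0.65*a + 3.89) + (3.98*a - 0.65)*(1.62*a^2 + 0.34*a - 5.31)/(-1.99*a^2 + 0.65*a + 3.89)^2 = (1.7296*a^2 - 8.5302*a + 4.7741)/(3.9601*a^4 - 2.587*a^3 - 15.0597*a^2 + 5.057*a + 15.1321)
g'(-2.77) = 0.24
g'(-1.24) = 30815.45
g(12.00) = -0.84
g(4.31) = -0.87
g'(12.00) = 0.00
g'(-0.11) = 0.40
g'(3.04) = -0.03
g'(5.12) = 0.00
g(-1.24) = -134.05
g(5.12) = -0.87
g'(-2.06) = 0.85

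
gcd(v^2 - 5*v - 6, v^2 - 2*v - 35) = 1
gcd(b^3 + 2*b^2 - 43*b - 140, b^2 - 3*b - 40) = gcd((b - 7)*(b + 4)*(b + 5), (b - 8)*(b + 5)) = b + 5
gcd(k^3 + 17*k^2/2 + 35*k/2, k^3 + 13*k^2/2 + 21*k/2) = k^2 + 7*k/2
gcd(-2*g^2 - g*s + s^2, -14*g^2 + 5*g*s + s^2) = -2*g + s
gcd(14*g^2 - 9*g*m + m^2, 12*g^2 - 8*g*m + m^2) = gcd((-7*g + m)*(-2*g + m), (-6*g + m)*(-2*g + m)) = 2*g - m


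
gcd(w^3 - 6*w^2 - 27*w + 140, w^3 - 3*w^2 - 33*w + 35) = w^2 - 2*w - 35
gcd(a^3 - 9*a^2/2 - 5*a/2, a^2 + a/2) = a^2 + a/2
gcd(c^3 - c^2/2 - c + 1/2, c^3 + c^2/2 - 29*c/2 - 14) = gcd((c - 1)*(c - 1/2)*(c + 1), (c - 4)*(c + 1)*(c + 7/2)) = c + 1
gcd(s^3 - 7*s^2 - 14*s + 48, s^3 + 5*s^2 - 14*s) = s - 2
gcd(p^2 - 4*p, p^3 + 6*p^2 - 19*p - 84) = p - 4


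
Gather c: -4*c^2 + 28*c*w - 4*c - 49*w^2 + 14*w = -4*c^2 + c*(28*w - 4) - 49*w^2 + 14*w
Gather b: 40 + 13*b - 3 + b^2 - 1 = b^2 + 13*b + 36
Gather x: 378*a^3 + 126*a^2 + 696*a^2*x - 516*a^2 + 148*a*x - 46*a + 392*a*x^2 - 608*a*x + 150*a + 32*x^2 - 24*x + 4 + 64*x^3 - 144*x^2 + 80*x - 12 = 378*a^3 - 390*a^2 + 104*a + 64*x^3 + x^2*(392*a - 112) + x*(696*a^2 - 460*a + 56) - 8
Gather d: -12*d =-12*d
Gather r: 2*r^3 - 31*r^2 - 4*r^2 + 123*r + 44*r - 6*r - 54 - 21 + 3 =2*r^3 - 35*r^2 + 161*r - 72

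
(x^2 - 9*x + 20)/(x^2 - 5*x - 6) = (-x^2 + 9*x - 20)/(-x^2 + 5*x + 6)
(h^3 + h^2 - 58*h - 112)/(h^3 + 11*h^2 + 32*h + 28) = (h - 8)/(h + 2)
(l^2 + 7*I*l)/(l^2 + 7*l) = (l + 7*I)/(l + 7)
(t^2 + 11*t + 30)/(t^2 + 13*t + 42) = (t + 5)/(t + 7)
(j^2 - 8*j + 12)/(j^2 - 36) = (j - 2)/(j + 6)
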